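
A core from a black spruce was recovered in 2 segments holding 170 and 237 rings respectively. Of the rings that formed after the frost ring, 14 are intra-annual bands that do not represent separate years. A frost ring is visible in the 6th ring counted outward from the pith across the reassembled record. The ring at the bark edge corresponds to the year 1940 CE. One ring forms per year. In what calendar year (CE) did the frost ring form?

1553 CE

Total rings = 170 + 237 = 407.
The frost ring sits at ring 6 from the pith, so 407 − 6 = 401 rings formed after it.
Removing the 14 false rings leaves 401 − 14 = 387 true rings beyond the frost ring.
The ring at the bark edge is 1940 CE, so the frost ring dates to 1940 − 387 = 1553 CE.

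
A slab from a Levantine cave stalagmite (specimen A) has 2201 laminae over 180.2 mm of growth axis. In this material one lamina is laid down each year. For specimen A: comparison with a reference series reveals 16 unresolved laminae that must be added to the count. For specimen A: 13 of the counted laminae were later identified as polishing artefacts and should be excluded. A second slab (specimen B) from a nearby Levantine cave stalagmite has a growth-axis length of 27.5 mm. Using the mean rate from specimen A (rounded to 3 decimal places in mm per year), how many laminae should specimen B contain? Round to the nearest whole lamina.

335 laminae

Specimen A: correcting the raw count gives 2201 − 13 + 16 = 2204 true laminae.
A: Extension rate ≈ 180.2 / 2204 = 0.082 mm/year.
Specimen B: 27.5 mm / 0.082 mm per year = 335.37 years ≈ 335 laminae.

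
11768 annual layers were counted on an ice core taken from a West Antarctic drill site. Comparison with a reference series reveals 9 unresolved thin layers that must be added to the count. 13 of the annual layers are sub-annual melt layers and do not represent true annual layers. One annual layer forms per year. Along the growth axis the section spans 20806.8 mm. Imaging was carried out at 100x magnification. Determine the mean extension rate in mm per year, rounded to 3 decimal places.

1.769 mm per year

After corrections the count is 11768 − 13 + 9 = 11764 annual layers.
Extension rate ≈ 20806.8 / 11764 = 1.769 mm per year.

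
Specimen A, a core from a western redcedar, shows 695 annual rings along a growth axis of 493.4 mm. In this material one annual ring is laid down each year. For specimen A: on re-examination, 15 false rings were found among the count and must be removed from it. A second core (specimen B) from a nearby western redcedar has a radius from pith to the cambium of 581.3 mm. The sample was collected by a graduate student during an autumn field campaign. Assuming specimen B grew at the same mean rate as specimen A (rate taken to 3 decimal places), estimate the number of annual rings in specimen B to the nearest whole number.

Specimen A: adjusted count: 695 − 15 = 680 annual rings.
A: Extension rate ≈ 493.4 / 680 = 0.726 mm/yr.
Specimen B: 581.3 mm / 0.726 mm per year = 800.69 years ≈ 801 annual rings.

801 annual rings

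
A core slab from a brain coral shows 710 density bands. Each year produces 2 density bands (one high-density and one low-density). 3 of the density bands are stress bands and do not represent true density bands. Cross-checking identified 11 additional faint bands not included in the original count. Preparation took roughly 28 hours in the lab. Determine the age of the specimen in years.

359 yr

Correcting the raw count gives 710 − 3 + 11 = 718 true density bands.
718 density bands at 2 per year is 718 / 2 = 359 years.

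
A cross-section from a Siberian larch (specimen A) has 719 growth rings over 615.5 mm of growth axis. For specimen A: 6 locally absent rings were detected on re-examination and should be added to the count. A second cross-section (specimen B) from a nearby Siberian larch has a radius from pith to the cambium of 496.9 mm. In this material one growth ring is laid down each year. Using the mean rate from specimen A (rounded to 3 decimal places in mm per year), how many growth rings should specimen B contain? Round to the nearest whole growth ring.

Specimen A: correcting the raw count gives 719 + 6 = 725 true growth rings.
A: Mean rate = 615.5 mm / 725 years ≈ 0.849 mm per year.
Specimen B: 496.9 mm / 0.849 mm per year = 585.28 years ≈ 585 growth rings.

585 growth rings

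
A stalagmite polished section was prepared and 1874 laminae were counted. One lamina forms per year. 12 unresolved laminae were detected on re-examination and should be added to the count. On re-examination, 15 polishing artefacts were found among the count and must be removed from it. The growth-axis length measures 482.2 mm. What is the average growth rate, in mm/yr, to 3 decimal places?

Adjusted count: 1874 − 15 + 12 = 1871 laminae.
482.2 mm over 1871 years gives 482.2 / 1871 ≈ 0.258 mm/yr.

0.258 mm/yr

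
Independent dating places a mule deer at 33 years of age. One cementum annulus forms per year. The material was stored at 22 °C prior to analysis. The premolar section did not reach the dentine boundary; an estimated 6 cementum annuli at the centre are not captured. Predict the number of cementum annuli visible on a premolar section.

27 cementum annuli

One cementum annulus per year gives 33 cementum annuli over 33 years.
Subtracting the 6 cementum annuli not captured gives 33 − 6 = 27 cementum annuli in the record.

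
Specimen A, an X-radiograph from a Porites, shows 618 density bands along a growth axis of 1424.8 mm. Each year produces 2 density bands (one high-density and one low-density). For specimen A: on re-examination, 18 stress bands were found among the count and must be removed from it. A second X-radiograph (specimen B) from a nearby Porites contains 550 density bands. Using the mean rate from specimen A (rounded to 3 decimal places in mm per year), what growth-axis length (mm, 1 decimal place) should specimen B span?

1306.0 mm

Specimen A: adjusted count: 618 − 18 = 600 density bands.
Specimen A: dividing by 2 density bands per year: 600 / 2 = 300 years.
A: Extension rate ≈ 1424.8 / 300 = 4.749 mm/yr.
Specimen B: dividing by 2 density bands per year: 550 / 2 = 275 years. For B, 4.749 mm/year × 275 years = 1306.0 mm.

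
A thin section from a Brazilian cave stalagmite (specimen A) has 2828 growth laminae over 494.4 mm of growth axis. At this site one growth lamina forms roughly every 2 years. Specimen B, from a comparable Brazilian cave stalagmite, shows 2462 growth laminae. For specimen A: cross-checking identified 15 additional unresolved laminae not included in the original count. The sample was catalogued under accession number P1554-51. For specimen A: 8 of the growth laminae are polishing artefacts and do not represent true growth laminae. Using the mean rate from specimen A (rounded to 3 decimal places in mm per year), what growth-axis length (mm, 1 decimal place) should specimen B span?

428.4 mm

Specimen A: correcting the raw count gives 2828 − 8 + 15 = 2835 true growth laminae.
Specimen A: 2835 growth laminae at 2 years each span 2835 × 2 = 5670 years.
A: Extension rate ≈ 494.4 / 5670 = 0.087 mm per year.
Specimen B: 2462 growth laminae at 2 years each span 2462 × 2 = 4924 years. Length of B = 0.087 × 4924 = 428.4 mm.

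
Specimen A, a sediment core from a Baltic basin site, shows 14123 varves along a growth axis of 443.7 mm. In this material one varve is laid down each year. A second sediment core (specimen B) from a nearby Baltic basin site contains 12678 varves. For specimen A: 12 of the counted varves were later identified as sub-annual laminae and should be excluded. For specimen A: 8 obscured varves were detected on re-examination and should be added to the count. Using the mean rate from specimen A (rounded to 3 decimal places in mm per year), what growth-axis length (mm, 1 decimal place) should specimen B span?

393.0 mm

Specimen A: correcting the raw count gives 14123 − 12 + 8 = 14119 true varves.
A: Mean rate = 443.7 mm / 14119 years ≈ 0.031 mm/year.
B's length ≈ 0.031 × 12678 = 393.0 mm.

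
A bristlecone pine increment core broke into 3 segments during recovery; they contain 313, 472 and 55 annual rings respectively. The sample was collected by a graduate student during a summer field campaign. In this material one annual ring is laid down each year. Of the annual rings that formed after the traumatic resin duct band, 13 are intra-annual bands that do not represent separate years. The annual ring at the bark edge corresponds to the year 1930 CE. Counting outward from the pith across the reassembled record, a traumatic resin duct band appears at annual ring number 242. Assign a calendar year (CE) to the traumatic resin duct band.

1345 CE

Total annual rings = 313 + 472 + 55 = 840.
840 − 242 = 598 annual rings lie beyond the traumatic resin duct band toward the bark edge.
Removing the 13 false annual rings leaves 598 − 13 = 585 true annual rings beyond the traumatic resin duct band.
The annual ring at the bark edge is 1930 CE, so the traumatic resin duct band dates to 1930 − 585 = 1345 CE.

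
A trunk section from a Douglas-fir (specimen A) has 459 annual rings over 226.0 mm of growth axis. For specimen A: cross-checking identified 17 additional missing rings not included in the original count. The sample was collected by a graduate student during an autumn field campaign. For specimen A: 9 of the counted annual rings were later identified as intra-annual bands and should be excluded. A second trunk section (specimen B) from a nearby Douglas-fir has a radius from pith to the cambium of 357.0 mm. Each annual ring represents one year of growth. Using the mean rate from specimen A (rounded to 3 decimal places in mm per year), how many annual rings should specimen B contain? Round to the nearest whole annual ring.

738 annual rings

Specimen A: correcting the raw count gives 459 − 9 + 17 = 467 true annual rings.
A: 226.0 mm over 467 years gives 226.0 / 467 ≈ 0.484 mm/year.
B spans 357.0 / 0.484 = 737.60 years ≈ 738 annual rings.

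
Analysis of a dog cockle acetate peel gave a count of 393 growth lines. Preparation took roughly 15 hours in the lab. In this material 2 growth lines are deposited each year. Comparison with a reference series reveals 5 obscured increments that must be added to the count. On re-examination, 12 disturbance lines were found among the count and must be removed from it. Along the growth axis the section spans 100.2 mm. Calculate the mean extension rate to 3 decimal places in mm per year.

Correcting the raw count gives 393 − 12 + 5 = 386 true growth lines.
With 2 growth lines per year, 386 / 2 = 193 years.
Extension rate ≈ 100.2 / 193 = 0.519 mm per year.

0.519 mm per year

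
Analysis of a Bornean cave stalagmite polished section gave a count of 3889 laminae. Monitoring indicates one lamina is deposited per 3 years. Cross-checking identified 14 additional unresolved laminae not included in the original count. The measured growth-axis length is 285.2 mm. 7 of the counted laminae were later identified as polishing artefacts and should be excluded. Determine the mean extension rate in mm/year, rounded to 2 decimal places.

0.02 mm/year

After corrections the count is 3889 − 7 + 14 = 3896 laminae.
Multiplying by 3 years per lamina: 3896 × 3 = 11688 years.
285.2 mm over 11688 years gives 285.2 / 11688 ≈ 0.02 mm/year.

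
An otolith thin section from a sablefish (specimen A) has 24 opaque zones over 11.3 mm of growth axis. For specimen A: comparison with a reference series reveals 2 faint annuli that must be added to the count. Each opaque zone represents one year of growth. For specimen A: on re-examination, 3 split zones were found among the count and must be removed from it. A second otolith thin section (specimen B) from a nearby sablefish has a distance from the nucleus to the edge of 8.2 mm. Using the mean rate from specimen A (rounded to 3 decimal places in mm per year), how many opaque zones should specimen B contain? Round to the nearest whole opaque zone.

Specimen A: adjusted count: 24 − 3 + 2 = 23 opaque zones.
A: 11.3 mm over 23 years gives 11.3 / 23 ≈ 0.491 mm per year.
Specimen B: 8.2 mm / 0.491 mm per year = 16.70 years ≈ 17 opaque zones.

17 opaque zones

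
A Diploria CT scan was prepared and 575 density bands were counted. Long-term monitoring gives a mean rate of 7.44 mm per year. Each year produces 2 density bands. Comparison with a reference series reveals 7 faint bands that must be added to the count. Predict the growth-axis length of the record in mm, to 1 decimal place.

True density band count = 575 + 7 = 582.
582 density bands at 2 per year is 582 / 2 = 291 years.
Predicted length = 7.44 mm/year × 291 years = 2165.0 mm.

2165.0 mm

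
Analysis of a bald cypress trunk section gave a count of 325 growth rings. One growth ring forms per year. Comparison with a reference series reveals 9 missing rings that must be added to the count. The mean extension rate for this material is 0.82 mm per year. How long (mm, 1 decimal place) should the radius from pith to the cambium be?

273.9 mm

Adjusted count: 325 + 9 = 334 growth rings.
Length ≈ 0.82 × 334 = 273.9 mm.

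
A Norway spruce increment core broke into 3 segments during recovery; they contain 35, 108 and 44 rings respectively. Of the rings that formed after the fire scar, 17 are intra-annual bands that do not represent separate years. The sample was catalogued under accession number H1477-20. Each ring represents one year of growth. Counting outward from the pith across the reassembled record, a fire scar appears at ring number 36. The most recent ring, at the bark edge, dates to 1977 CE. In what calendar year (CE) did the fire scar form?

Total rings = 35 + 108 + 44 = 187.
The fire scar sits at ring 36 from the pith, so 187 − 36 = 151 rings formed after it.
Removing the 17 false rings leaves 151 − 17 = 134 true rings beyond the fire scar.
The ring at the bark edge is 1977 CE, so the fire scar dates to 1977 − 134 = 1843 CE.

1843 CE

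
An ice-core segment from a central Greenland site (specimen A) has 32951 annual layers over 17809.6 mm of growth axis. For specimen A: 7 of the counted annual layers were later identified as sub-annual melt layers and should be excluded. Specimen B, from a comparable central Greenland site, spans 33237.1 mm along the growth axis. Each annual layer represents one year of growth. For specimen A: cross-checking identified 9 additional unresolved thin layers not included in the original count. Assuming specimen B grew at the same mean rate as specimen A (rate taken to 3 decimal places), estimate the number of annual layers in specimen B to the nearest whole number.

61550 annual layers

Specimen A: adjusted count: 32951 − 7 + 9 = 32953 annual layers.
A: Extension rate ≈ 17809.6 / 32953 = 0.540 mm/yr.
For B, 33237.1 / 0.540 = 61550.19 years ≈ 61550 annual layers.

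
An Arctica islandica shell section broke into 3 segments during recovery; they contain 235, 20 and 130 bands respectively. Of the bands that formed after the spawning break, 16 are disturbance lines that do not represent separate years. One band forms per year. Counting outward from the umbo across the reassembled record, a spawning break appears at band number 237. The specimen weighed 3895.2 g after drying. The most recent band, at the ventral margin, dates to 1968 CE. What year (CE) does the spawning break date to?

1836 CE

Total bands = 235 + 20 + 130 = 385.
Between band 237 and the ventral margin there are 385 − 237 = 148 bands.
Removing the 16 false bands leaves 148 − 16 = 132 true bands beyond the spawning break.
1968 − 132 = 1836 CE.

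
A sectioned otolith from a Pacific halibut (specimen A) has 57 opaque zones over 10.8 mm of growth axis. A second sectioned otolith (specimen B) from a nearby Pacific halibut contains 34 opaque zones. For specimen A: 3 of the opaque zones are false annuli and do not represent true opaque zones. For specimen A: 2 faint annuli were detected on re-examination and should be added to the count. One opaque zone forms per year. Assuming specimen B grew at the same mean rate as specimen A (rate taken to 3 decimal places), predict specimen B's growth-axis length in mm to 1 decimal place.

6.6 mm

Specimen A: after corrections the count is 57 − 3 + 2 = 56 opaque zones.
A: 10.8 mm over 56 years gives 10.8 / 56 ≈ 0.193 mm/year.
B's length ≈ 0.193 × 34 = 6.6 mm.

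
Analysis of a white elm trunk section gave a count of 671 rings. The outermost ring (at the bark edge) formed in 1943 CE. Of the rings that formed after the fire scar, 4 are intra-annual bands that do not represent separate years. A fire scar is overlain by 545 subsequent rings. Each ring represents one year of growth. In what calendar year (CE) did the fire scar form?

1402 CE

545 rings formed after the fire scar.
Excluding 4 false rings: 545 − 4 = 541.
The ring at the bark edge is 1943 CE, so the fire scar dates to 1943 − 541 = 1402 CE.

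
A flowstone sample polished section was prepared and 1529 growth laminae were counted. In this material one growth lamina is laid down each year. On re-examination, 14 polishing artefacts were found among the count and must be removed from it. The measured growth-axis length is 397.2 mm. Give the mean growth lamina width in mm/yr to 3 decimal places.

0.262 mm/yr

After corrections the count is 1529 − 14 = 1515 growth laminae.
Extension rate ≈ 397.2 / 1515 = 0.262 mm/yr.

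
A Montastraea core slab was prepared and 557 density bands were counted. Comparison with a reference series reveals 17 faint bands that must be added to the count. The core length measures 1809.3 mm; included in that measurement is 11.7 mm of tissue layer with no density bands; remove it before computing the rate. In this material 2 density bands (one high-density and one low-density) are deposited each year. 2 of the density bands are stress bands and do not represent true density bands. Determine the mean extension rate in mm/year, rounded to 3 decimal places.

Adjusted count: 557 − 2 + 17 = 572 density bands.
572 density bands at 2 per year is 572 / 2 = 286 years.
Net length = 1809.3 − 11.7 = 1797.6 mm.
Extension rate ≈ 1797.6 / 286 = 6.285 mm/year.

6.285 mm/year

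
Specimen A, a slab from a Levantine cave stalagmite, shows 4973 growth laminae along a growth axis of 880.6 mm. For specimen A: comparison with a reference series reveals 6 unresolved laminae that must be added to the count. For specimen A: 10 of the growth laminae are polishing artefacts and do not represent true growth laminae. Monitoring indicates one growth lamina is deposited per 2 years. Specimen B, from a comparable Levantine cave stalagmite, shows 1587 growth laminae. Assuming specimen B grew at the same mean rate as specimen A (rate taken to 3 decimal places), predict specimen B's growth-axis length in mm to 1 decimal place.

Specimen A: true growth lamina count = 4973 − 10 + 6 = 4969.
Specimen A: 4969 growth laminae at 2 years each span 4969 × 2 = 9938 years.
A: Extension rate ≈ 880.6 / 9938 = 0.089 mm/yr.
Specimen B: at 2 years per growth lamina, 1587 × 2 = 3174 years. Length of B = 0.089 × 3174 = 282.5 mm.

282.5 mm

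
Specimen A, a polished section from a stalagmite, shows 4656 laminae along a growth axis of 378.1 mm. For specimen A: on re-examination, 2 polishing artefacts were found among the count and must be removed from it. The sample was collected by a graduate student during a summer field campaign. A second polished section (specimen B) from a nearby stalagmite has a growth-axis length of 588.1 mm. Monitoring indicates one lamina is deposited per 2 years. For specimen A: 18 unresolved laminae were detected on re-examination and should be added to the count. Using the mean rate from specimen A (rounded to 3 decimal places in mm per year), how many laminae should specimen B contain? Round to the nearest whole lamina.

Specimen A: true lamina count = 4656 − 2 + 18 = 4672.
Specimen A: multiplying by 2 years per lamina: 4672 × 2 = 9344 years.
A: 378.1 mm over 9344 years gives 378.1 / 9344 ≈ 0.040 mm per year.
For B, 588.1 / 0.040 = 14702.50 years; at 2 years per lamina that is 14702.50 / 2 ≈ 7351 laminae.

7351 laminae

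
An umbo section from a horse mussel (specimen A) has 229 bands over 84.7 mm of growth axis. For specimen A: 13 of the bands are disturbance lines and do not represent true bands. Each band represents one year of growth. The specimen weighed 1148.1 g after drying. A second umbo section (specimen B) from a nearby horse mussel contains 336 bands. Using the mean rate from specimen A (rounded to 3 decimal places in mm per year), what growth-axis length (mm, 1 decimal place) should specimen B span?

Specimen A: correcting the raw count gives 229 − 13 = 216 true bands.
A: 84.7 mm over 216 years gives 84.7 / 216 ≈ 0.392 mm/yr.
B's length ≈ 0.392 × 336 = 131.7 mm.

131.7 mm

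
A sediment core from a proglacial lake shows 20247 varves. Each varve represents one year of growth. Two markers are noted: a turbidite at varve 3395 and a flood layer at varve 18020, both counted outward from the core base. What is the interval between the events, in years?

14625 years

The two markers are separated by 18020 − 3395 = 14625 varves.
One varve per year makes the interval 14625 years.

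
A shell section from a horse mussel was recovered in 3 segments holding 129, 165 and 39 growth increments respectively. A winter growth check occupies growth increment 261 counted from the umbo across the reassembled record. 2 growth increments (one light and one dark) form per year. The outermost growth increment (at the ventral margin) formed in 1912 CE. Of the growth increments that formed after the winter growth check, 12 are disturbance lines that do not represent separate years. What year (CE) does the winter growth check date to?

1882 CE

Total growth increments = 129 + 165 + 39 = 333.
Between growth increment 261 and the ventral margin there are 333 − 261 = 72 growth increments.
Excluding 12 false growth increments: 72 − 12 = 60.
With 2 growth increments per year, 60 / 2 = 30 years.
The growth increment at the ventral margin is 1912 CE, so the winter growth check dates to 1912 − 30 = 1882 CE.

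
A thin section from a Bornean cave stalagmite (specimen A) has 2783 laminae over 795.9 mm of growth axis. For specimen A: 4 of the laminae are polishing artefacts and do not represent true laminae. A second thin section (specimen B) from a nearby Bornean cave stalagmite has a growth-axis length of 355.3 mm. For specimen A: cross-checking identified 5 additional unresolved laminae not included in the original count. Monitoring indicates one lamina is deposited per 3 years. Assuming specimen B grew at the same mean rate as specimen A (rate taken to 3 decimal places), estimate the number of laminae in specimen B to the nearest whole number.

Specimen A: after corrections the count is 2783 − 4 + 5 = 2784 laminae.
Specimen A: multiplying by 3 years per lamina: 2784 × 3 = 8352 years.
A: Extension rate ≈ 795.9 / 8352 = 0.095 mm/yr.
B spans 355.3 / 0.095 = 3740.00 years; at 3 years per lamina that is 3740.00 / 3 ≈ 1247 laminae.

1247 laminae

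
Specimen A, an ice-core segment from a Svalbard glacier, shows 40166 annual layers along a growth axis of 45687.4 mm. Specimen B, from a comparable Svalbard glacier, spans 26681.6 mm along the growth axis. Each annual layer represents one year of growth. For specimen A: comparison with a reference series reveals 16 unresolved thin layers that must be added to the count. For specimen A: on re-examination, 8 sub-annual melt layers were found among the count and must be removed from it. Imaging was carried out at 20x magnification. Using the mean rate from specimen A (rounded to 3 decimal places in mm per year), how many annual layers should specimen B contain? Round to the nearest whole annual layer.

Specimen A: adjusted count: 40166 − 8 + 16 = 40174 annual layers.
A: 45687.4 mm over 40174 years gives 45687.4 / 40174 ≈ 1.137 mm/yr.
For B, 26681.6 / 1.137 = 23466.67 years ≈ 23467 annual layers.

23467 annual layers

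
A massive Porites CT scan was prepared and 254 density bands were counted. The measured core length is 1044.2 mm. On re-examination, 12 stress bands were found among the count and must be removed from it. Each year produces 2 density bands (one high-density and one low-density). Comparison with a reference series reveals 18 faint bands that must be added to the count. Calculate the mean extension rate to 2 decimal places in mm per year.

Adjusted count: 254 − 12 + 18 = 260 density bands.
260 density bands at 2 per year is 260 / 2 = 130 years.
Mean rate = 1044.2 mm / 130 years ≈ 8.03 mm per year.

8.03 mm per year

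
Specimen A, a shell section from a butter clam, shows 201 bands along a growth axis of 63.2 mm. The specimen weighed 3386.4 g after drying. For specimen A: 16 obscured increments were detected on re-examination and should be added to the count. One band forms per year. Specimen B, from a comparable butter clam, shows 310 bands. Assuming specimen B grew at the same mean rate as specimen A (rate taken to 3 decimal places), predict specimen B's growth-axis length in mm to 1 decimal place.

90.2 mm

Specimen A: after corrections the count is 201 + 16 = 217 bands.
A: Extension rate ≈ 63.2 / 217 = 0.291 mm per year.
For B, 0.291 mm/year × 310 years = 90.2 mm.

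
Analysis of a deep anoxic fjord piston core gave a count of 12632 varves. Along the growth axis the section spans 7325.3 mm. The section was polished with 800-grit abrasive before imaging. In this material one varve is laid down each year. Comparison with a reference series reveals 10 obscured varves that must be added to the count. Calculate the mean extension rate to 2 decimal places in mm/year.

Correcting the raw count gives 12632 + 10 = 12642 true varves.
Mean rate = 7325.3 mm / 12642 years ≈ 0.58 mm/year.

0.58 mm/year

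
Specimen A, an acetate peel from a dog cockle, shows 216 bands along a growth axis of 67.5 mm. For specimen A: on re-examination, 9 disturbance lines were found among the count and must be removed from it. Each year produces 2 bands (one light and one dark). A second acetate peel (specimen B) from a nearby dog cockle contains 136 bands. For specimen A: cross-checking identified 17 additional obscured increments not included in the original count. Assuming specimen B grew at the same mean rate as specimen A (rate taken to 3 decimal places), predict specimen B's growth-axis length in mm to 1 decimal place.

Specimen A: correcting the raw count gives 216 − 9 + 17 = 224 true bands.
Specimen A: with 2 bands per year, 224 / 2 = 112 years.
A: 67.5 mm over 112 years gives 67.5 / 112 ≈ 0.603 mm/year.
Specimen B: dividing by 2 bands per year: 136 / 2 = 68 years. For B, 0.603 mm/year × 68 years = 41.0 mm.

41.0 mm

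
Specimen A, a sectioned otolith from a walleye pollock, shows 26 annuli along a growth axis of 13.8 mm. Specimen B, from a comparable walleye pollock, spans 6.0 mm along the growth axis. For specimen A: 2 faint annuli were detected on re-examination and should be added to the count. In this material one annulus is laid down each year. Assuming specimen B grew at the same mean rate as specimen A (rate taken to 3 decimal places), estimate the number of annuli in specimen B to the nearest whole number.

12 annuli

Specimen A: correcting the raw count gives 26 + 2 = 28 true annuli.
A: Mean rate = 13.8 mm / 28 years ≈ 0.493 mm/year.
For B, 6.0 / 0.493 = 12.17 years ≈ 12 annuli.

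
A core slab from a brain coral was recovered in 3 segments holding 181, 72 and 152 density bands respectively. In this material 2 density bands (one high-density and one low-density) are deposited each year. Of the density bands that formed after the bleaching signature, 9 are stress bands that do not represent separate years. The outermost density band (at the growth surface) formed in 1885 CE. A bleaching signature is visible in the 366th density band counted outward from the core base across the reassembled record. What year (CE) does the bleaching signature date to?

1870 CE

Total density bands = 181 + 72 + 152 = 405.
The bleaching signature sits at density band 366 from the core base, so 405 − 366 = 39 density bands formed after it.
Removing the 9 false density bands leaves 39 − 9 = 30 true density bands beyond the bleaching signature.
30 density bands at 2 per year is 30 / 2 = 15 years.
1885 − 15 = 1870 CE.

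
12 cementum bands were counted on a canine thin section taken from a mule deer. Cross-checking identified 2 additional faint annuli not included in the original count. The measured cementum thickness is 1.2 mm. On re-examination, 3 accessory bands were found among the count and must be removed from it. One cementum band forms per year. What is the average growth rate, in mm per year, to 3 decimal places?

After corrections the count is 12 − 3 + 2 = 11 cementum bands.
1.2 mm over 11 years gives 1.2 / 11 ≈ 0.109 mm per year.

0.109 mm per year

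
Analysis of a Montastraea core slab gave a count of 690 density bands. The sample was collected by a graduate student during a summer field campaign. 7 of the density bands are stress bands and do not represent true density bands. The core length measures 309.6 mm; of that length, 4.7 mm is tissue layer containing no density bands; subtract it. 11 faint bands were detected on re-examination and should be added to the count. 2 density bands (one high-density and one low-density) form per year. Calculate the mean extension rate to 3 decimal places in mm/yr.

0.879 mm/yr

True density band count = 690 − 7 + 11 = 694.
694 density bands at 2 per year is 694 / 2 = 347 years.
The growth record spans 309.6 − 4.7 = 304.9 mm.
304.9 mm over 347 years gives 304.9 / 347 ≈ 0.879 mm/yr.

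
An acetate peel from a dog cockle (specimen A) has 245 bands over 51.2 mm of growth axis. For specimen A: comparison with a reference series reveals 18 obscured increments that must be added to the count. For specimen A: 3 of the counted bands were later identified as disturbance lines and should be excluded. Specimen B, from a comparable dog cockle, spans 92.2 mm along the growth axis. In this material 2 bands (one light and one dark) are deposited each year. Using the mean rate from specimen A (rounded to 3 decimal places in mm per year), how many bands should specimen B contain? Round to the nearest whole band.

Specimen A: true band count = 245 − 3 + 18 = 260.
Specimen A: dividing by 2 bands per year: 260 / 2 = 130 years.
A: 51.2 mm over 130 years gives 51.2 / 130 ≈ 0.394 mm/year.
Specimen B: 92.2 mm / 0.394 mm per year = 234.01 years; at 2 bands per year that is 234.01 × 2 ≈ 468 bands.

468 bands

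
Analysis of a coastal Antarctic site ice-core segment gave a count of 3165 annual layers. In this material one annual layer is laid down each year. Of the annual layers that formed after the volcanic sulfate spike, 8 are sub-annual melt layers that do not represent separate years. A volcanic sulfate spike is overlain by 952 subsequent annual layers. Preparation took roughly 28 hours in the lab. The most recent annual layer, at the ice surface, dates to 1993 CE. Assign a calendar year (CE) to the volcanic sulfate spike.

1049 CE

952 annual layers post-date the volcanic sulfate spike.
Removing the 8 false annual layers leaves 952 − 8 = 944 true annual layers beyond the volcanic sulfate spike.
Counting back 944 years from 1993 CE places the volcanic sulfate spike in 1993 − 944 = 1049 CE.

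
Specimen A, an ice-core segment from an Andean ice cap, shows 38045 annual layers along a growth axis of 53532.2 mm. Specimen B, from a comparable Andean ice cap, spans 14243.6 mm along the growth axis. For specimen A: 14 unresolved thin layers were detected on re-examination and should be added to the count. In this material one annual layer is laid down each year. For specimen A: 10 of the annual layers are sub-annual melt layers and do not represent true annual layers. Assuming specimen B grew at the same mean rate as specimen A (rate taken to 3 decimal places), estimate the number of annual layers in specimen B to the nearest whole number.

Specimen A: adjusted count: 38045 − 10 + 14 = 38049 annual layers.
A: 53532.2 mm over 38049 years gives 53532.2 / 38049 ≈ 1.407 mm/year.
For B, 14243.6 / 1.407 = 10123.38 years ≈ 10123 annual layers.

10123 annual layers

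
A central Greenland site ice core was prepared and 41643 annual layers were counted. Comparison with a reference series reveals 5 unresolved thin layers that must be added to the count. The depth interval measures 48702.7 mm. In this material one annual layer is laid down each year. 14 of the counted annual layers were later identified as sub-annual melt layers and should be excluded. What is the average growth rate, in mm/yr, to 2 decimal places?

Adjusted count: 41643 − 14 + 5 = 41634 annual layers.
Mean rate = 48702.7 mm / 41634 years ≈ 1.17 mm/yr.

1.17 mm/yr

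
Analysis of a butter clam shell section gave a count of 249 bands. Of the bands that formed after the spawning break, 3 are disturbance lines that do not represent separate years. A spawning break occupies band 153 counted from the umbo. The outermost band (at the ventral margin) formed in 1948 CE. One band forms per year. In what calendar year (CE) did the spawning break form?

1855 CE

249 − 153 = 96 bands lie beyond the spawning break toward the ventral margin.
96 − 3 false = 93 true bands after the spawning break.
1948 − 93 = 1855 CE.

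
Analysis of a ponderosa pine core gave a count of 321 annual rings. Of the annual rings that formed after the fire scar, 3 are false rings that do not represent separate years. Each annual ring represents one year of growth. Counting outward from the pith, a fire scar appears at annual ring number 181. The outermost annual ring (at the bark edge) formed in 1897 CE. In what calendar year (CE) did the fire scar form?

The fire scar sits at annual ring 181 from the pith, so 321 − 181 = 140 annual rings formed after it.
Removing the 3 false annual rings leaves 140 − 3 = 137 true annual rings beyond the fire scar.
Counting back 137 years from 1897 CE places the fire scar in 1897 − 137 = 1760 CE.

1760 CE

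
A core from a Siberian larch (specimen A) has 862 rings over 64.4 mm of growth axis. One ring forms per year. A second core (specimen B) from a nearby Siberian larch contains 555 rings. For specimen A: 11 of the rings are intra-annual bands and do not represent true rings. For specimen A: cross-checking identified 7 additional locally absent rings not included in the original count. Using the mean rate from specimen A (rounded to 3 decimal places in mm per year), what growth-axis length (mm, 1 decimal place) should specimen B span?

Specimen A: true ring count = 862 − 11 + 7 = 858.
A: 64.4 mm over 858 years gives 64.4 / 858 ≈ 0.075 mm per year.
Length of B = 0.075 × 555 = 41.6 mm.

41.6 mm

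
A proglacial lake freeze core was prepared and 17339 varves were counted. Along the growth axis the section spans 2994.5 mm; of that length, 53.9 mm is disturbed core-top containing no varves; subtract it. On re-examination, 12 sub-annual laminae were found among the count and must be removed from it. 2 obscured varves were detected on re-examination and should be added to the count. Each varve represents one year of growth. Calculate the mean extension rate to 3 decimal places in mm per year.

Correcting the raw count gives 17339 − 12 + 2 = 17329 true varves.
The growth record spans 2994.5 − 53.9 = 2940.6 mm.
Mean rate = 2940.6 mm / 17329 years ≈ 0.170 mm per year.

0.170 mm per year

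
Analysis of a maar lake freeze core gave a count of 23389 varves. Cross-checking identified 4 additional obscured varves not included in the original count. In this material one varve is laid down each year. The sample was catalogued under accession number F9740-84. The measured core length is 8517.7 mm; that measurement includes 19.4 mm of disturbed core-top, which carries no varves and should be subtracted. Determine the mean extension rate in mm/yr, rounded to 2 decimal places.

0.36 mm/yr

After corrections the count is 23389 + 4 = 23393 varves.
The growth record spans 8517.7 − 19.4 = 8498.3 mm.
Mean rate = 8498.3 mm / 23393 years ≈ 0.36 mm/yr.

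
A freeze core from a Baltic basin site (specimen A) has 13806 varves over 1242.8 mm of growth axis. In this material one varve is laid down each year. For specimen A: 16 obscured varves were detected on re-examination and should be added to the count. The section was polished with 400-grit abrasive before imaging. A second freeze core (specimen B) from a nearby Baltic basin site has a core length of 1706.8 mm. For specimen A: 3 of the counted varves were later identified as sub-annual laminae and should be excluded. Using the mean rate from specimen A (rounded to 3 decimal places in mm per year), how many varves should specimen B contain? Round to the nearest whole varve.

18964 varves

Specimen A: after corrections the count is 13806 − 3 + 16 = 13819 varves.
A: 1242.8 mm over 13819 years gives 1242.8 / 13819 ≈ 0.090 mm/yr.
B spans 1706.8 / 0.090 = 18964.44 years ≈ 18964 varves.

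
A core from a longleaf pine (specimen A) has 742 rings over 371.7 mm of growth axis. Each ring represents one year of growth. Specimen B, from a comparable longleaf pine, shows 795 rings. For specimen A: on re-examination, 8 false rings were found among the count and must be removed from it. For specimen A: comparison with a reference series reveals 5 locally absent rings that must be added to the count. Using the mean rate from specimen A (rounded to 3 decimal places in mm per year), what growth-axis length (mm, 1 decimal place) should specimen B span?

399.9 mm

Specimen A: adjusted count: 742 − 8 + 5 = 739 rings.
A: Extension rate ≈ 371.7 / 739 = 0.503 mm per year.
For B, 0.503 mm/year × 795 years = 399.9 mm.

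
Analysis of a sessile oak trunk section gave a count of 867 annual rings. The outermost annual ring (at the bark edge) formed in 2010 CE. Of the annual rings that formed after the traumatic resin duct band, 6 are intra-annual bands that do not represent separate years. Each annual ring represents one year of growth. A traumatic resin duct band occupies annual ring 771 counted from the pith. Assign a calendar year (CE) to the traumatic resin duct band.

1920 CE

The traumatic resin duct band sits at annual ring 771 from the pith, so 867 − 771 = 96 annual rings formed after it.
96 − 6 false = 90 true annual rings after the traumatic resin duct band.
The annual ring at the bark edge is 2010 CE, so the traumatic resin duct band dates to 2010 − 90 = 1920 CE.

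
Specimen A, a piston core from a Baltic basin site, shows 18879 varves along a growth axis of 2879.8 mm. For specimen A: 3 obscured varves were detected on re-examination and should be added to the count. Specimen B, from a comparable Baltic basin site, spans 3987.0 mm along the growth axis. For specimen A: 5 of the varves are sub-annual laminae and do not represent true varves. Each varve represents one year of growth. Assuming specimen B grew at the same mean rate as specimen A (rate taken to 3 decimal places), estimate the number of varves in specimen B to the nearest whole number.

26059 varves

Specimen A: true varve count = 18879 − 5 + 3 = 18877.
A: Extension rate ≈ 2879.8 / 18877 = 0.153 mm per year.
Specimen B: 3987.0 mm / 0.153 mm per year = 26058.82 years ≈ 26059 varves.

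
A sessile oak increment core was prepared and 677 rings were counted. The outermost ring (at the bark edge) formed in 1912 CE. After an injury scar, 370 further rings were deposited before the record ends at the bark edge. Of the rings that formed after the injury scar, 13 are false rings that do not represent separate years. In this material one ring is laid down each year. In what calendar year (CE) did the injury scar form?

370 rings post-date the injury scar.
Removing the 13 false rings leaves 370 − 13 = 357 true rings beyond the injury scar.
Counting back 357 years from 1912 CE places the injury scar in 1912 − 357 = 1555 CE.

1555 CE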